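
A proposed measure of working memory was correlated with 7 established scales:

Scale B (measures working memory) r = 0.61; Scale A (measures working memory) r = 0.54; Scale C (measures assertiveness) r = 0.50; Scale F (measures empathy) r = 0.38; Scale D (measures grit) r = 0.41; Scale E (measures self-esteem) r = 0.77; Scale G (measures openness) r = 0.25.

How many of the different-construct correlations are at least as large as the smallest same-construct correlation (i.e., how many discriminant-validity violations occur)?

Convergent (same construct = working memory): Scale B, Scale A.
Smallest convergent = 0.54. Discriminant values: 0.50, 0.38, 0.41, 0.77, 0.25; count ≥ 0.54 → 1.

1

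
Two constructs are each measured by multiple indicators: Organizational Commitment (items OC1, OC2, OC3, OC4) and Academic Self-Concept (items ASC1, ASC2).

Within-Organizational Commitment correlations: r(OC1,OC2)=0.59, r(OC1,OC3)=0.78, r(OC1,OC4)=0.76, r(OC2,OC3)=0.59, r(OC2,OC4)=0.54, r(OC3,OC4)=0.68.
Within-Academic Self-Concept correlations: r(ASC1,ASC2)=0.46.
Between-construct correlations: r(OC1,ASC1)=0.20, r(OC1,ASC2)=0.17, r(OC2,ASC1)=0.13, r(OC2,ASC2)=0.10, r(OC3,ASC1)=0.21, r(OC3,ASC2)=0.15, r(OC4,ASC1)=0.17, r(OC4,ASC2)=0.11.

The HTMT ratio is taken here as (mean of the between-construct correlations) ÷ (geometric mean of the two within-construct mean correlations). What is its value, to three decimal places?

Mean between = 1.24/8 = 0.1550.
Mean within-OC = 3.94/6 = 0.6567; mean within-ASC = 0.46/1 = 0.4600.
Geometric mean = √(0.6567 × 0.4600) = 0.5496.
HTMT = 0.1550 / 0.5496 = 0.282.

0.282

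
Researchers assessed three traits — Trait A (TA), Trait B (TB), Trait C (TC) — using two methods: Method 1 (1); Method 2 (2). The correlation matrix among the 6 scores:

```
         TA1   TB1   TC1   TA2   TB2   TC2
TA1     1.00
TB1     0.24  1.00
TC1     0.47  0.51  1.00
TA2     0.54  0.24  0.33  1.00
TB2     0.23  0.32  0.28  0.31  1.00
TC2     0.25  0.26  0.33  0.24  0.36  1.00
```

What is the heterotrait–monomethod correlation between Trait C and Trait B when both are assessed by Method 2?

0.36

Different traits, same method: r(TC2, TB2) = 0.36.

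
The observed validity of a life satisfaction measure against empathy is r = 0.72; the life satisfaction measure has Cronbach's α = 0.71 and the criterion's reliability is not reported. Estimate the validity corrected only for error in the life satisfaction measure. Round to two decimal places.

0.85

Single correction: r_c = r_obs / √r_xx = 0.72 / √0.71 = 0.72 / 0.8426 ≈ 0.85.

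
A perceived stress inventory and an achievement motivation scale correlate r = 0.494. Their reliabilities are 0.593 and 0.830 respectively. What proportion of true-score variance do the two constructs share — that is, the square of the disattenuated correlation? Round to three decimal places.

Disattenuated r = 0.494 / √(0.593 × 0.830) = 0.494 / 0.7016 = 0.7041.
Shared true-score variance = 0.7041² = 0.4958 ≈ 0.496.

0.496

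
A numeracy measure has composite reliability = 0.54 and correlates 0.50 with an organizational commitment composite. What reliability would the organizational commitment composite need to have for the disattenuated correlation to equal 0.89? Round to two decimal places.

0.58

r_true = r_obs / √(r_xx · r_yy) ⇒ 0.89 = 0.50 / √(0.54 · r_yy).
√(0.54 · r_yy) = 0.50 / 0.89 = 0.5618; 0.54 · r_yy = 0.3156; r_yy = 0.3156 / 0.54 ≈ 0.58.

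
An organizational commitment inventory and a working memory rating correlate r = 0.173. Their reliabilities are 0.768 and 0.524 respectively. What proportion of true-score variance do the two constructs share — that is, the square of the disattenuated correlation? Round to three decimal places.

Disattenuated r = 0.173 / √(0.768 × 0.524) = 0.173 / 0.6344 = 0.2727.
Shared true-score variance = 0.2727² = 0.0744 ≈ 0.074.

0.074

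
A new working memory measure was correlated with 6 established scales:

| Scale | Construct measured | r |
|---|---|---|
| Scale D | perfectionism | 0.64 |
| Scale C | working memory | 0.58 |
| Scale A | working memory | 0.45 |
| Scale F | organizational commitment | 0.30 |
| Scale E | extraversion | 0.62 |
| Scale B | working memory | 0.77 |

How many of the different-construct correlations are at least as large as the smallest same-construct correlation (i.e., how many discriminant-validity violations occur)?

2

Convergent (same construct = working memory): Scale C, Scale A, Scale B.
Smallest convergent = 0.45. Discriminant values: 0.64, 0.30, 0.62; count ≥ 0.45 → 2.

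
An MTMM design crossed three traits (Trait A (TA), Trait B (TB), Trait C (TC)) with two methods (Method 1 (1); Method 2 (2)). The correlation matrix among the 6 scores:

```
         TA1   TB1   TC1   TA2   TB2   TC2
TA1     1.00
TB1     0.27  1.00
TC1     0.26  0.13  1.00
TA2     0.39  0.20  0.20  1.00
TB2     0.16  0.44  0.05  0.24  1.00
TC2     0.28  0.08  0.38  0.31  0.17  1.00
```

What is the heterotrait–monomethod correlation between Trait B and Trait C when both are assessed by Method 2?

0.17

Different traits, same method: r(TB2, TC2) = 0.17.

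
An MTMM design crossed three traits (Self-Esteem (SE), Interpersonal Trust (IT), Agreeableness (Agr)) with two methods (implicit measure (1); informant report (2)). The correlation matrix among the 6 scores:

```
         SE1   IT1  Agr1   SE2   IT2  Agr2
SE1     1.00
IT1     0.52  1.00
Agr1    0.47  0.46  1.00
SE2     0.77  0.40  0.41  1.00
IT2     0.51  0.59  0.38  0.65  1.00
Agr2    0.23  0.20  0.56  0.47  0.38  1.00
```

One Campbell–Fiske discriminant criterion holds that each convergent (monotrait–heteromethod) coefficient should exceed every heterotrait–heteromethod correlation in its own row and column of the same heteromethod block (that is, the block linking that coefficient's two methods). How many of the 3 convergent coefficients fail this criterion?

Convergent coefficients and their comparison sets:
SE (methods 1·2): 0.77 vs {0.51, 0.40, 0.23, 0.41} → pass.
IT (methods 1·2): 0.59 vs {0.40, 0.51, 0.20, 0.38} → pass.
Agr (methods 1·2): 0.56 vs {0.41, 0.23, 0.38, 0.20} → pass.
0 of 3 fail.

0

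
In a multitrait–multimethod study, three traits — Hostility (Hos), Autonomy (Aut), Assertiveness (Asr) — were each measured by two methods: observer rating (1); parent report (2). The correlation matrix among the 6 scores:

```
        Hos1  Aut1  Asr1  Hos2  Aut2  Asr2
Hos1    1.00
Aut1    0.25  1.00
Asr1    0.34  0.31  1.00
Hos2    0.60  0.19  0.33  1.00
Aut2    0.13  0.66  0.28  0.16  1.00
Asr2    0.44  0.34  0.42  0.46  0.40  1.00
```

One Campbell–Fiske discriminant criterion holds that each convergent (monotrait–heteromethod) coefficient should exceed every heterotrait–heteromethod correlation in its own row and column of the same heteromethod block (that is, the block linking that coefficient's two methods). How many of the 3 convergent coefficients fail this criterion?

Checking each validity diagonal entry against its comparison values:
Hos (methods 1·2): 0.60 vs {0.13, 0.19, 0.44, 0.33} → pass.
Aut (methods 1·2): 0.66 vs {0.19, 0.13, 0.34, 0.28} → pass.
Asr (methods 1·2): 0.42 vs {0.33, 0.44, 0.28, 0.34} → fail.
1 of 3 fail.

1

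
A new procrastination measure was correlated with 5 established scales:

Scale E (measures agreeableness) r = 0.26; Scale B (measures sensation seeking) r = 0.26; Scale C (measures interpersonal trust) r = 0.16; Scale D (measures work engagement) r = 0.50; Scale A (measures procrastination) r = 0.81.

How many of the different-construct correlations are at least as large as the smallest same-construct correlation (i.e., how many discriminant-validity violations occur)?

Convergent (same construct = procrastination): Scale A.
Smallest convergent = 0.81. Discriminant values: 0.26, 0.26, 0.16, 0.50; count ≥ 0.81 → 0.

0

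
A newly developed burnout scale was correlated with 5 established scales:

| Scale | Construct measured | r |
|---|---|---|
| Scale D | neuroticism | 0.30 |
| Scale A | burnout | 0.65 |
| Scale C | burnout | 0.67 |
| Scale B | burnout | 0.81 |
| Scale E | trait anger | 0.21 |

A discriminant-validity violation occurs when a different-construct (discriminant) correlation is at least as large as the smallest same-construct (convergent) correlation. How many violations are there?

0

Convergent (same construct = burnout): Scale A, Scale C, Scale B.
Smallest convergent = 0.65. Discriminant values: 0.30, 0.21; count ≥ 0.65 → 0.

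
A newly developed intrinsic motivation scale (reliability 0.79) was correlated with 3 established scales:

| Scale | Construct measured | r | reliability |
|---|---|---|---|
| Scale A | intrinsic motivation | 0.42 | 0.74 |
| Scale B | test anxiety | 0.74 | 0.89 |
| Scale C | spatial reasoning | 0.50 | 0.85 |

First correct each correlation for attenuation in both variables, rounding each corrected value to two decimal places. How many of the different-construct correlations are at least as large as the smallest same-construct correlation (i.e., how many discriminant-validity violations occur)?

2

Disattenuated r (r / √(r_scale · r_new)):
  Scale A (conv): 0.42 / √(0.74·0.79) = 0.55
  Scale B (disc): 0.74 / √(0.89·0.79) = 0.88
  Scale C (disc): 0.50 / √(0.85·0.79) = 0.61
Smallest convergent = 0.55. Discriminant values: 0.88, 0.61; count ≥ 0.55 → 2.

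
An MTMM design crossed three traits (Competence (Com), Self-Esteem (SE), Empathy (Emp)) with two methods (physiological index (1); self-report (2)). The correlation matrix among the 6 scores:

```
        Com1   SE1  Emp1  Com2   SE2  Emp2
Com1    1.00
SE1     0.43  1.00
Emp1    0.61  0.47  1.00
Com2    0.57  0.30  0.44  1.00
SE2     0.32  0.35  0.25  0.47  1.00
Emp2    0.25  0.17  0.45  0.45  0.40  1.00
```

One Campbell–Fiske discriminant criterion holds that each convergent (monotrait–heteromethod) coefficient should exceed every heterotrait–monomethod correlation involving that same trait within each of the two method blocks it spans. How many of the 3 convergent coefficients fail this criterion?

Each convergent coefficient versus the relevant comparison correlations:
Com (methods 1·2): 0.57 vs {0.43, 0.47, 0.61, 0.45} → fail.
SE (methods 1·2): 0.35 vs {0.43, 0.47, 0.47, 0.40} → fail.
Emp (methods 1·2): 0.45 vs {0.61, 0.45, 0.47, 0.40} → fail.
3 of 3 fail.

3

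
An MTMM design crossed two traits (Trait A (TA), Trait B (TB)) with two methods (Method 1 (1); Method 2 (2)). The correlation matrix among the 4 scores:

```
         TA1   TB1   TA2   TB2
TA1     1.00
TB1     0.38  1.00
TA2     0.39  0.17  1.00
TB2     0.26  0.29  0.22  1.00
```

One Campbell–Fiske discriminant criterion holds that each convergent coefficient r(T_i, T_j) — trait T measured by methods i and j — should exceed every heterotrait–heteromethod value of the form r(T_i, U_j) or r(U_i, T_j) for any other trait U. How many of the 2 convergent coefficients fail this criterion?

0

Checking each validity diagonal entry against its comparison values:
TA (methods 1·2): 0.39 vs {0.26, 0.17} → pass.
TB (methods 1·2): 0.29 vs {0.17, 0.26} → pass.
0 of 2 fail.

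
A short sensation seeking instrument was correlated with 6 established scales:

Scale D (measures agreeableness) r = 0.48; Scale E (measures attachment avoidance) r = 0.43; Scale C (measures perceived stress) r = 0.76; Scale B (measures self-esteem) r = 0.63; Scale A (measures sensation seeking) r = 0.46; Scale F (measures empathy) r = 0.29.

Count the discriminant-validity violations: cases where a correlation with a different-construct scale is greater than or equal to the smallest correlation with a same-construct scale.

3

Convergent (same construct = sensation seeking): Scale A.
Smallest convergent = 0.46. Discriminant values: 0.48, 0.43, 0.76, 0.63, 0.29; count ≥ 0.46 → 3.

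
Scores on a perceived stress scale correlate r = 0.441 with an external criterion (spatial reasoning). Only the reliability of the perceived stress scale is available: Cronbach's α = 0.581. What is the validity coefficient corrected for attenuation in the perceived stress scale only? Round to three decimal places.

Single correction: r_c = r_obs / √r_xx = 0.441 / √0.581 = 0.441 / 0.7622 ≈ 0.579.

0.579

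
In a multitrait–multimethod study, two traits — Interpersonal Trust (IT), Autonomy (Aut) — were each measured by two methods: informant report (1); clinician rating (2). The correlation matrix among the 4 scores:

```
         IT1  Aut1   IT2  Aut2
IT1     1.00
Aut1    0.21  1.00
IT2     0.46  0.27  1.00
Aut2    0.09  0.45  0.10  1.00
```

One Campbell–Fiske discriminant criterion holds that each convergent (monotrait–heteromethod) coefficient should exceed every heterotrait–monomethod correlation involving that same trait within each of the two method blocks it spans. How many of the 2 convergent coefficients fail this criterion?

Convergent coefficients and their comparison sets:
IT (methods 1·2): 0.46 vs {0.21, 0.10} → pass.
Aut (methods 1·2): 0.45 vs {0.21, 0.10} → pass.
0 of 2 fail.

0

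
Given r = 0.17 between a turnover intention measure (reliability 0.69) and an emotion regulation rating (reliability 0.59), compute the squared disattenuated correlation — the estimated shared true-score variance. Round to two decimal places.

Disattenuated r = 0.17 / √(0.69 × 0.59) = 0.17 / 0.6380 = 0.2665.
Shared true-score variance = 0.2665² = 0.0710 ≈ 0.07.

0.07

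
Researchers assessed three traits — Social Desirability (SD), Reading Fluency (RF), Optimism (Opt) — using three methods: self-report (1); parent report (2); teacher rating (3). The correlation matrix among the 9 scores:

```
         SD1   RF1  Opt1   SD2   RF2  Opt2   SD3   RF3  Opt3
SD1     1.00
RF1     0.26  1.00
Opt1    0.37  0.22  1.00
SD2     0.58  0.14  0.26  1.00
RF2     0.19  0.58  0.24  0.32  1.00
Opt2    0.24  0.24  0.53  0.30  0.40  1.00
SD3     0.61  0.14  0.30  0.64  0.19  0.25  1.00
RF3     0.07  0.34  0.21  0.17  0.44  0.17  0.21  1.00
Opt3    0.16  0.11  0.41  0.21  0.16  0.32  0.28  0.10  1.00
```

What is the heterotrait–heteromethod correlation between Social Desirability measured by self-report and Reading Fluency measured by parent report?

0.19

Different traits and methods: r(SD1, RF2) = 0.19.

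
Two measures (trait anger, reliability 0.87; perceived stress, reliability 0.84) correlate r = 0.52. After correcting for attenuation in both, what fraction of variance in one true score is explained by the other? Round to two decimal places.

Disattenuated r = 0.52 / √(0.87 × 0.84) = 0.52 / 0.8549 = 0.6083.
Shared true-score variance = 0.6083² = 0.3700 ≈ 0.37.

0.37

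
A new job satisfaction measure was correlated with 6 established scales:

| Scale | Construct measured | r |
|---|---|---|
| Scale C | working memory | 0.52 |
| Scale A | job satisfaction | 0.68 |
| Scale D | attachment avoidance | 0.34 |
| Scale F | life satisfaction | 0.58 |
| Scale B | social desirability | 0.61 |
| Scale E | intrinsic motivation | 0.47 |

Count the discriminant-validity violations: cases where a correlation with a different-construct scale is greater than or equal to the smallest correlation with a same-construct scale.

0

Convergent (same construct = job satisfaction): Scale A.
Smallest convergent = 0.68. Discriminant values: 0.52, 0.34, 0.58, 0.61, 0.47; count ≥ 0.68 → 0.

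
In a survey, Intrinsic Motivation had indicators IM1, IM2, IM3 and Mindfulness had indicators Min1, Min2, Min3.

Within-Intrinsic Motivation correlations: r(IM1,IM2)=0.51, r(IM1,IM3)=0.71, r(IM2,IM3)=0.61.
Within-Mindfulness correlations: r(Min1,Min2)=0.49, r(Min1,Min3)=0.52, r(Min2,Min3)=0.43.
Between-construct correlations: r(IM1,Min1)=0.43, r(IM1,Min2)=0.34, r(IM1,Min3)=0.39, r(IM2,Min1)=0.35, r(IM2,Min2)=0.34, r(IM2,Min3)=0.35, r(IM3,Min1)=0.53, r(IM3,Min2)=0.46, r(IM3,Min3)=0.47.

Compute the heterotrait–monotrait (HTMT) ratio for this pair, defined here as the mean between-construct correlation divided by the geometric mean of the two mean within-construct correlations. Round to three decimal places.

Mean heterotrait r = 3.66/9 = 0.4067.
Mean within-IM = 1.83/3 = 0.6100; mean within-Min = 1.44/3 = 0.4800.
Geometric mean = √(0.6100 × 0.4800) = 0.5411.
HTMT = 0.4067 / 0.5411 = 0.752.

0.752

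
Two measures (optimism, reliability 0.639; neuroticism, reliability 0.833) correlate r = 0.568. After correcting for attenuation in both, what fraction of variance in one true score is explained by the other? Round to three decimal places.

Disattenuated r = 0.568 / √(0.639 × 0.833) = 0.568 / 0.7296 = 0.7785.
Shared true-score variance = 0.7785² = 0.6061 ≈ 0.606.

0.606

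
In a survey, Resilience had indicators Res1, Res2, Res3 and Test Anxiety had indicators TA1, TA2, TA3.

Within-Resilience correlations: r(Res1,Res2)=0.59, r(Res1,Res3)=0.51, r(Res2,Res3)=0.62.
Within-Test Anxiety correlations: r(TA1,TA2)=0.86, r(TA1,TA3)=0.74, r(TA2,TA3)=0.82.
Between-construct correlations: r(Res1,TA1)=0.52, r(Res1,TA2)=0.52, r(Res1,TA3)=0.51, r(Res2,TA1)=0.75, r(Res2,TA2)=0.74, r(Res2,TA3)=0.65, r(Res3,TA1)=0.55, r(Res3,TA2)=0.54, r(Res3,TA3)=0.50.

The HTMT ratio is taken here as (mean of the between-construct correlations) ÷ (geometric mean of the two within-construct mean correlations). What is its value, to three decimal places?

0.863

Mean heterotrait r = 5.28/9 = 0.5867.
Mean within-Res = 1.72/3 = 0.5733; mean within-TA = 2.42/3 = 0.8067.
Geometric mean = √(0.5733 × 0.8067) = 0.6801.
HTMT = 0.5867 / 0.6801 = 0.863.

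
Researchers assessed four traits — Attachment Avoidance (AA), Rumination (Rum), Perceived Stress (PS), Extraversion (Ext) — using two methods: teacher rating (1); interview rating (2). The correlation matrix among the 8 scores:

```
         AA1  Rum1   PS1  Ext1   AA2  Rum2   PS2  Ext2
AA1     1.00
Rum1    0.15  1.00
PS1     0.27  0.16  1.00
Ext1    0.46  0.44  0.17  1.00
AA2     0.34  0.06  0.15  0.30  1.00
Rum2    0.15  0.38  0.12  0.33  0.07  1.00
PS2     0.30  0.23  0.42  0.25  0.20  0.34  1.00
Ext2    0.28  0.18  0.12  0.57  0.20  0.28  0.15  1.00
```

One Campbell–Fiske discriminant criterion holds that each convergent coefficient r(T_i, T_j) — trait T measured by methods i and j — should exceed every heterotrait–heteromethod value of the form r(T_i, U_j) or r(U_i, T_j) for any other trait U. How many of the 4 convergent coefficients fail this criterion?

Each convergent coefficient versus the relevant comparison correlations:
AA (methods 1·2): 0.34 vs {0.15, 0.06, 0.30, 0.15, 0.28, 0.30} → pass.
Rum (methods 1·2): 0.38 vs {0.06, 0.15, 0.23, 0.12, 0.18, 0.33} → pass.
PS (methods 1·2): 0.42 vs {0.15, 0.30, 0.12, 0.23, 0.12, 0.25} → pass.
Ext (methods 1·2): 0.57 vs {0.30, 0.28, 0.33, 0.18, 0.25, 0.12} → pass.
0 of 4 fail.

0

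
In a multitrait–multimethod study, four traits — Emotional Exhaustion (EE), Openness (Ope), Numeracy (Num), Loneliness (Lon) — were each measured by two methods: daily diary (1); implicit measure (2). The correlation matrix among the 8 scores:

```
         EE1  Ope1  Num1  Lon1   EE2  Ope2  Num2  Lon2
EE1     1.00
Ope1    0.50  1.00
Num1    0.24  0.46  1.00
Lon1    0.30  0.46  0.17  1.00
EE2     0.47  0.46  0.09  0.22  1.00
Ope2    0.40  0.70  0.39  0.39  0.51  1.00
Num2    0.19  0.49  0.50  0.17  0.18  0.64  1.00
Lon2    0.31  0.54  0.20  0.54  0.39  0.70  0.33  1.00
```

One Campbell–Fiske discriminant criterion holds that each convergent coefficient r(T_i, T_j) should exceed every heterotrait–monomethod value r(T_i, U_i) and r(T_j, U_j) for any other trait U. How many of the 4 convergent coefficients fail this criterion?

Convergent coefficients and their comparison sets:
EE (methods 1·2): 0.47 vs {0.50, 0.51, 0.24, 0.18, 0.30, 0.39} → fail.
Ope (methods 1·2): 0.70 vs {0.50, 0.51, 0.46, 0.64, 0.46, 0.70} → fail.
Num (methods 1·2): 0.50 vs {0.24, 0.18, 0.46, 0.64, 0.17, 0.33} → fail.
Lon (methods 1·2): 0.54 vs {0.30, 0.39, 0.46, 0.70, 0.17, 0.33} → fail.
4 of 4 fail.

4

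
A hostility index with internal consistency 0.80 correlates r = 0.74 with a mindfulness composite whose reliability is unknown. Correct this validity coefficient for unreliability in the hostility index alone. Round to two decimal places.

0.83

Single correction: r_c = r_obs / √r_xx = 0.74 / √0.80 = 0.74 / 0.8944 ≈ 0.83.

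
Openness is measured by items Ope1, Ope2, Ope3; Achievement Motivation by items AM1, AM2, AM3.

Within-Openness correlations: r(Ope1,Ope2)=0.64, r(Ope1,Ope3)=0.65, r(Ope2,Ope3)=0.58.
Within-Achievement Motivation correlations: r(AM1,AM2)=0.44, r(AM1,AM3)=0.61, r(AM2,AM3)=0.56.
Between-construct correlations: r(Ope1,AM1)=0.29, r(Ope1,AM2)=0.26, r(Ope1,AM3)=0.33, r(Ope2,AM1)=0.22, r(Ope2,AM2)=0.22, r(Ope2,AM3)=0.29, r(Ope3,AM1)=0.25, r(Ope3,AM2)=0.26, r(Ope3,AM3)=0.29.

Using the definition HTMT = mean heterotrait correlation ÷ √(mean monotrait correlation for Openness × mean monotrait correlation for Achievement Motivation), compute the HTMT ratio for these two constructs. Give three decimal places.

0.463

Between-construct mean = 2.41/9 = 0.2678.
Mean within-Ope = 1.87/3 = 0.6233; mean within-AM = 1.61/3 = 0.5367.
Geometric mean = √(0.6233 × 0.5367) = 0.5784.
HTMT = 0.2678 / 0.5784 = 0.463.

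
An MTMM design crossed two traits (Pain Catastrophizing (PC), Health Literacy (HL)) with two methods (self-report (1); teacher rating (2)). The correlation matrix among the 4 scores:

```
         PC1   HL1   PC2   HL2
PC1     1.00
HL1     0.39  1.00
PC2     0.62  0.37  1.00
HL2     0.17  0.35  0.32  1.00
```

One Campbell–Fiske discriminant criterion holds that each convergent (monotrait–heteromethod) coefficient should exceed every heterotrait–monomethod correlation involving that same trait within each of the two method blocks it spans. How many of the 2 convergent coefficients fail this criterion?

Convergent coefficients and their comparison sets:
PC (methods 1·2): 0.62 vs {0.39, 0.32} → pass.
HL (methods 1·2): 0.35 vs {0.39, 0.32} → fail.
1 of 2 fail.

1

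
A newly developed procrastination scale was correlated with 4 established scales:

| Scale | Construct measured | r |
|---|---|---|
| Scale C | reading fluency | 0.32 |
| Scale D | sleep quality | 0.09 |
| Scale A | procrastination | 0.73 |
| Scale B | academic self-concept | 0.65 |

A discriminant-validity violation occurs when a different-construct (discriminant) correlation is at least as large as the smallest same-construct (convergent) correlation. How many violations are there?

Convergent (same construct = procrastination): Scale A.
Smallest convergent = 0.73. Discriminant values: 0.32, 0.09, 0.65; count ≥ 0.73 → 0.

0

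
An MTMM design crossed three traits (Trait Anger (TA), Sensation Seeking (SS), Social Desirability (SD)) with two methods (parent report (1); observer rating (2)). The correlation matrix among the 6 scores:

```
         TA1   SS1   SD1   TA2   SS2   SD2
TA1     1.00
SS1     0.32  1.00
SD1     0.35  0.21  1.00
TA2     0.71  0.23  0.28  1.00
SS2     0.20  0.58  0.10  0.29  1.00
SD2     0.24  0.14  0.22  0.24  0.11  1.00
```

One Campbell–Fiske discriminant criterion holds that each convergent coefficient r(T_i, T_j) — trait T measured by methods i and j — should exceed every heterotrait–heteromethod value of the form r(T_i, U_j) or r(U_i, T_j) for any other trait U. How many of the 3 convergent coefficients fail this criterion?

1

Checking each validity diagonal entry against its comparison values:
TA (methods 1·2): 0.71 vs {0.20, 0.23, 0.24, 0.28} → pass.
SS (methods 1·2): 0.58 vs {0.23, 0.20, 0.14, 0.10} → pass.
SD (methods 1·2): 0.22 vs {0.28, 0.24, 0.10, 0.14} → fail.
1 of 3 fail.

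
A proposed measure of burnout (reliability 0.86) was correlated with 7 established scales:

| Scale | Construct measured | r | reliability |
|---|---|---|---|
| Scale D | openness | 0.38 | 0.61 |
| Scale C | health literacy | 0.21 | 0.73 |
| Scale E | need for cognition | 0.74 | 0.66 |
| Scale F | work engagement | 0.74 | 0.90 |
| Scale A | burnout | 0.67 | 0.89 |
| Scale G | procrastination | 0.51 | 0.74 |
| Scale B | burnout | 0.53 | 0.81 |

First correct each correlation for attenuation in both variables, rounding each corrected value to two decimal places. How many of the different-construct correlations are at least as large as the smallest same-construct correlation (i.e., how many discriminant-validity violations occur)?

Disattenuated r (r / √(r_scale · r_new)):
  Scale D (disc): 0.38 / √(0.61·0.86) = 0.52
  Scale C (disc): 0.21 / √(0.73·0.86) = 0.27
  Scale E (disc): 0.74 / √(0.66·0.86) = 0.98
  Scale F (disc): 0.74 / √(0.90·0.86) = 0.84
  Scale A (conv): 0.67 / √(0.89·0.86) = 0.77
  Scale G (disc): 0.51 / √(0.74·0.86) = 0.64
  Scale B (conv): 0.53 / √(0.81·0.86) = 0.64
Smallest convergent = 0.64. Discriminant values: 0.52, 0.27, 0.98, 0.84, 0.64; count ≥ 0.64 → 3.

3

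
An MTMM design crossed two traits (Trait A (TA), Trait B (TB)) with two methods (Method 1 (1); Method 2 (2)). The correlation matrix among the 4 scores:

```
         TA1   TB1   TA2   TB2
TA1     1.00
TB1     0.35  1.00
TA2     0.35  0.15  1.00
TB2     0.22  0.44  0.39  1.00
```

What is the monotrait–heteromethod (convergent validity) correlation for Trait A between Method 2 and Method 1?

Same trait (TA), different methods: r(TA2, TA1) = 0.35.

0.35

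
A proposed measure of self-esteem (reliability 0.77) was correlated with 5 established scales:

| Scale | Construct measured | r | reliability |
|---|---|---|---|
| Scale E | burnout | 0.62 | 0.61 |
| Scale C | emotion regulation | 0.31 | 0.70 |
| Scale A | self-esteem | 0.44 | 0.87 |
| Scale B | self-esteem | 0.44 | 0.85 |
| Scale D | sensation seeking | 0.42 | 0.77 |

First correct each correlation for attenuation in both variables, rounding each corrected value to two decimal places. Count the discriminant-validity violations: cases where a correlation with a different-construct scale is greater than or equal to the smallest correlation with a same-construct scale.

2

Disattenuated r (r / √(r_scale · r_new)):
  Scale E (disc): 0.62 / √(0.61·0.77) = 0.90
  Scale C (disc): 0.31 / √(0.70·0.77) = 0.42
  Scale A (conv): 0.44 / √(0.87·0.77) = 0.54
  Scale B (conv): 0.44 / √(0.85·0.77) = 0.54
  Scale D (disc): 0.42 / √(0.77·0.77) = 0.55
Smallest convergent = 0.54. Discriminant values: 0.90, 0.42, 0.55; count ≥ 0.54 → 2.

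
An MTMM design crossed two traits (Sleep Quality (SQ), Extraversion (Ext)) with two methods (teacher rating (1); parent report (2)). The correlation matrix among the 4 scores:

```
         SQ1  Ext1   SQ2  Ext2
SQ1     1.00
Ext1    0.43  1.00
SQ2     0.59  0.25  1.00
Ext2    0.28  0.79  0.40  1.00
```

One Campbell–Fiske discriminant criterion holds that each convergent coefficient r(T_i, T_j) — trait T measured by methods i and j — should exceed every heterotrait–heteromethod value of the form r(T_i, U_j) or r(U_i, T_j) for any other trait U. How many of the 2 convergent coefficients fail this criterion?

Each convergent coefficient versus the relevant comparison correlations:
SQ (methods 1·2): 0.59 vs {0.28, 0.25} → pass.
Ext (methods 1·2): 0.79 vs {0.25, 0.28} → pass.
0 of 2 fail.

0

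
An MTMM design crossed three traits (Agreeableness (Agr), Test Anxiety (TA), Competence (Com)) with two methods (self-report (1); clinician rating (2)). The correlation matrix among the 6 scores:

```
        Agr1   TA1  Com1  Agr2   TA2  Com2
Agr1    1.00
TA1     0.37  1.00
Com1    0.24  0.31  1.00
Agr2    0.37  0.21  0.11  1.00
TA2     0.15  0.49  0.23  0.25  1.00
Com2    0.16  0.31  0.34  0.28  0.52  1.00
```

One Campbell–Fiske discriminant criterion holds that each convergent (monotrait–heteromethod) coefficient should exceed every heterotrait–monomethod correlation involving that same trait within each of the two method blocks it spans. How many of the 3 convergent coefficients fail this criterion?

Checking each validity diagonal entry against its comparison values:
Agr (methods 1·2): 0.37 vs {0.37, 0.25, 0.24, 0.28} → fail.
TA (methods 1·2): 0.49 vs {0.37, 0.25, 0.31, 0.52} → fail.
Com (methods 1·2): 0.34 vs {0.24, 0.28, 0.31, 0.52} → fail.
3 of 3 fail.

3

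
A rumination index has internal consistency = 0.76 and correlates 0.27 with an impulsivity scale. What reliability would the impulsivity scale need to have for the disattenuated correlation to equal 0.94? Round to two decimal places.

0.11

r_true = r_obs / √(r_xx · r_yy) ⇒ 0.94 = 0.27 / √(0.76 · r_yy).
√(0.76 · r_yy) = 0.27 / 0.94 = 0.2872; 0.76 · r_yy = 0.0825; r_yy = 0.0825 / 0.76 ≈ 0.11.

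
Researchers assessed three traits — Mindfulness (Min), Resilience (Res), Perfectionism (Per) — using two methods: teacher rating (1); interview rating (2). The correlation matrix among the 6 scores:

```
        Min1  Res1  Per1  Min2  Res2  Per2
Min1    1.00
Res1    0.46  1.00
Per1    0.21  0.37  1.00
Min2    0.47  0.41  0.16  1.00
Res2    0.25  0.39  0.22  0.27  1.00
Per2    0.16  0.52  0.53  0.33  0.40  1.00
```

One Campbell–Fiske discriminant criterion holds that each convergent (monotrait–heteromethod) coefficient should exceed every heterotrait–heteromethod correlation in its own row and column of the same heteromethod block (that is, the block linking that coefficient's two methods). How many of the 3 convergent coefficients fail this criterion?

1

Checking each validity diagonal entry against its comparison values:
Min (methods 1·2): 0.47 vs {0.25, 0.41, 0.16, 0.16} → pass.
Res (methods 1·2): 0.39 vs {0.41, 0.25, 0.52, 0.22} → fail.
Per (methods 1·2): 0.53 vs {0.16, 0.16, 0.22, 0.52} → pass.
1 of 3 fail.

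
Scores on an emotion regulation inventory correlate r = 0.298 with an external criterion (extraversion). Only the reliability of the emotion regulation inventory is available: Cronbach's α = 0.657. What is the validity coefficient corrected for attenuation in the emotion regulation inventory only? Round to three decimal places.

Single correction: r_c = r_obs / √r_xx = 0.298 / √0.657 = 0.298 / 0.8106 ≈ 0.368.

0.368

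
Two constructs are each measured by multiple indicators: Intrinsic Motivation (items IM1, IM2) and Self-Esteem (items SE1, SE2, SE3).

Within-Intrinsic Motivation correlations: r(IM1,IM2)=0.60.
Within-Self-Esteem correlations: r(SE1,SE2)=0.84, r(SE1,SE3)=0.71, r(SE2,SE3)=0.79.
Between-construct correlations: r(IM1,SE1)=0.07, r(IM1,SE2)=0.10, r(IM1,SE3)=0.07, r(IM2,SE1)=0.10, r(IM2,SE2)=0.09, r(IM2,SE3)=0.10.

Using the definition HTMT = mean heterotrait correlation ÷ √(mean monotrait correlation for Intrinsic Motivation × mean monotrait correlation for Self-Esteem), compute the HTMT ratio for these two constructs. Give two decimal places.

0.13

Between-construct mean = 0.53/6 = 0.0883.
Mean within-IM = 0.60/1 = 0.6000; mean within-SE = 2.34/3 = 0.7800.
Geometric mean = √(0.6000 × 0.7800) = 0.6841.
HTMT = 0.0883 / 0.6841 = 0.13.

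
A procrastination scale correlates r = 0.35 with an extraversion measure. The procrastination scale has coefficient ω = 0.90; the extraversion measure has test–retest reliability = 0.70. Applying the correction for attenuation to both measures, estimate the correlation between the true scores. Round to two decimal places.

0.44

r_true = r_obs / √(r_xx · r_yy) = 0.35 / √(0.90 × 0.70) = 0.35 / √0.6300 = 0.35 / 0.7937 ≈ 0.44.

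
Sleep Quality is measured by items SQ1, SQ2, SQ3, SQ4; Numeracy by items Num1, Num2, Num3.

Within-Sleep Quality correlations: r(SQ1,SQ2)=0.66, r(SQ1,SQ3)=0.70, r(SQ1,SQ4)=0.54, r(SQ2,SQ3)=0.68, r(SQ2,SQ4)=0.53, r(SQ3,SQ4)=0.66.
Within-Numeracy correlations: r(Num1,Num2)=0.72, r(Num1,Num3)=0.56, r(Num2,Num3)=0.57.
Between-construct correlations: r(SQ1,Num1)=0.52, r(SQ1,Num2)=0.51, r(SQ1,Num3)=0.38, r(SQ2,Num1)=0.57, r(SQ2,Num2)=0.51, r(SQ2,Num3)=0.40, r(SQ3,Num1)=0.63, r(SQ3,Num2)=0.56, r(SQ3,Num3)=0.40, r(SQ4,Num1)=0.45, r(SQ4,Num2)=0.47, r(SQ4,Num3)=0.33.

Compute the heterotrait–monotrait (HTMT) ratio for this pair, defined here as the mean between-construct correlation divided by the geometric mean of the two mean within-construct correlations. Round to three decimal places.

0.767

Mean between = 5.73/12 = 0.4775.
Mean within-SQ = 3.77/6 = 0.6283; mean within-Num = 1.85/3 = 0.6167.
Geometric mean = √(0.6283 × 0.6167) = 0.6225.
HTMT = 0.4775 / 0.6225 = 0.767.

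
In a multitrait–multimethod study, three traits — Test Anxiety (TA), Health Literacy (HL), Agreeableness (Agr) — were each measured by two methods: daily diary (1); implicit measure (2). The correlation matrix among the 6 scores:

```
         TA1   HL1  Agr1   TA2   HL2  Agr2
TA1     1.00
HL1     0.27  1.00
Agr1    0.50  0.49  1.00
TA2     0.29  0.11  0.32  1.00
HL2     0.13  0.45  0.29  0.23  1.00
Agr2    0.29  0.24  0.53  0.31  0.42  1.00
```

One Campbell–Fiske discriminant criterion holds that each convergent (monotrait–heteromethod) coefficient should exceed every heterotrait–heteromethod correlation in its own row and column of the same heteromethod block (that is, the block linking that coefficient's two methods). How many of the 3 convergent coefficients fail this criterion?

Checking each validity diagonal entry against its comparison values:
TA (methods 1·2): 0.29 vs {0.13, 0.11, 0.29, 0.32} → fail.
HL (methods 1·2): 0.45 vs {0.11, 0.13, 0.24, 0.29} → pass.
Agr (methods 1·2): 0.53 vs {0.32, 0.29, 0.29, 0.24} → pass.
1 of 3 fail.

1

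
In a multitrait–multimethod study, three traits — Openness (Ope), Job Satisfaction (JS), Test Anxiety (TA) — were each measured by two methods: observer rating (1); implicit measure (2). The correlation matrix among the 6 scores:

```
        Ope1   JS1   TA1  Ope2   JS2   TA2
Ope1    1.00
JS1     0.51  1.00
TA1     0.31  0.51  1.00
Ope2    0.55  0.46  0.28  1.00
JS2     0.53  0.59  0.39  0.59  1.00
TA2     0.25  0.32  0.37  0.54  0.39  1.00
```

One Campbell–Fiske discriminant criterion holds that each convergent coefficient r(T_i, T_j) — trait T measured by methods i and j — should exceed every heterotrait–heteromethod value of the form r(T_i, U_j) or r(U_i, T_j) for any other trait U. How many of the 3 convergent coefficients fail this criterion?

Each convergent coefficient versus the relevant comparison correlations:
Ope (methods 1·2): 0.55 vs {0.53, 0.46, 0.25, 0.28} → pass.
JS (methods 1·2): 0.59 vs {0.46, 0.53, 0.32, 0.39} → pass.
TA (methods 1·2): 0.37 vs {0.28, 0.25, 0.39, 0.32} → fail.
1 of 3 fail.

1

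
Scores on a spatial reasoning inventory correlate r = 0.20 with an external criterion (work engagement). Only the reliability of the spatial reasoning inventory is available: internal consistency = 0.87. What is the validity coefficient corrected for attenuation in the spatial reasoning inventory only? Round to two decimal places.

Single correction: r_c = r_obs / √r_xx = 0.20 / √0.87 = 0.20 / 0.9327 ≈ 0.21.

0.21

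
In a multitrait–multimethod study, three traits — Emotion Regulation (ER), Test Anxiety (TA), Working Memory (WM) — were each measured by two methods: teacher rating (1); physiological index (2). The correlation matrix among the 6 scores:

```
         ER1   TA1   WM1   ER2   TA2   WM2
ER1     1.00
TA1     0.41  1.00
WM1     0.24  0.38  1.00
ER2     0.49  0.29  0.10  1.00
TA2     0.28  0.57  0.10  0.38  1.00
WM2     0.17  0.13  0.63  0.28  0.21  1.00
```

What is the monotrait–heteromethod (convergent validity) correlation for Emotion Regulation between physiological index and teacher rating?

0.49

Same trait (ER), different methods: r(ER2, ER1) = 0.49.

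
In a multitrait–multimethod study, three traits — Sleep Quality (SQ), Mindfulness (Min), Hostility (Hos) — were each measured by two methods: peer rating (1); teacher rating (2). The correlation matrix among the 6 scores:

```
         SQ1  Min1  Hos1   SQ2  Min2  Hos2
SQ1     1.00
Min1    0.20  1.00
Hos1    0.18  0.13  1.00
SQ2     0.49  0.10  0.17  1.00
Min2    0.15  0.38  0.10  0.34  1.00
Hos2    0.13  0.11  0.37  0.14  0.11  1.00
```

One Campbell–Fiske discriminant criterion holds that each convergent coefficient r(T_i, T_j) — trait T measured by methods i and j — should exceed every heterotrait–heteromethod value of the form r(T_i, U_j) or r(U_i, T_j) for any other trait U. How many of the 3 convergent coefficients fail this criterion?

Each convergent coefficient versus the relevant comparison correlations:
SQ (methods 1·2): 0.49 vs {0.15, 0.10, 0.13, 0.17} → pass.
Min (methods 1·2): 0.38 vs {0.10, 0.15, 0.11, 0.10} → pass.
Hos (methods 1·2): 0.37 vs {0.17, 0.13, 0.10, 0.11} → pass.
0 of 3 fail.

0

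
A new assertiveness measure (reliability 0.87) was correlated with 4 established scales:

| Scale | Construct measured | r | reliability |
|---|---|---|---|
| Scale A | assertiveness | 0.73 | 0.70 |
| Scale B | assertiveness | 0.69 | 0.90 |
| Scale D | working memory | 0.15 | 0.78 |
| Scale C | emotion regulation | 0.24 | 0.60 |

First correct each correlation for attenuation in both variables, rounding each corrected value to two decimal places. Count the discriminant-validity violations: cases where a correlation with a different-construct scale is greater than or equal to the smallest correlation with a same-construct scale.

Disattenuated r (r / √(r_scale · r_new)):
  Scale A (conv): 0.73 / √(0.70·0.87) = 0.94
  Scale B (conv): 0.69 / √(0.90·0.87) = 0.78
  Scale D (disc): 0.15 / √(0.78·0.87) = 0.18
  Scale C (disc): 0.24 / √(0.60·0.87) = 0.33
Smallest convergent = 0.78. Discriminant values: 0.18, 0.33; count ≥ 0.78 → 0.

0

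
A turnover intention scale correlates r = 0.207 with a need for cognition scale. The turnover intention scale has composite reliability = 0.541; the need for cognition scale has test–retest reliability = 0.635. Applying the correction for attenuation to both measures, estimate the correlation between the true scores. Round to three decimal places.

0.353

r_true = r_obs / √(r_xx · r_yy) = 0.207 / √(0.541 × 0.635) = 0.207 / √0.343535 = 0.207 / 0.5861 ≈ 0.353.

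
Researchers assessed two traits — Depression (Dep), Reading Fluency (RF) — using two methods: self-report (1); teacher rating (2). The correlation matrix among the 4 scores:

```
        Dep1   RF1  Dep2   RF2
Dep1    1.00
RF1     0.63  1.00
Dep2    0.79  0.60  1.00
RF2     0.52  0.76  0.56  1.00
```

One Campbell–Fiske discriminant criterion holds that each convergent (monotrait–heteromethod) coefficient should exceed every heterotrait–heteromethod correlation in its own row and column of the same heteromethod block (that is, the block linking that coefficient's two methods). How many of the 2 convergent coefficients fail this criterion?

0

Convergent coefficients and their comparison sets:
Dep (methods 1·2): 0.79 vs {0.52, 0.60} → pass.
RF (methods 1·2): 0.76 vs {0.60, 0.52} → pass.
0 of 2 fail.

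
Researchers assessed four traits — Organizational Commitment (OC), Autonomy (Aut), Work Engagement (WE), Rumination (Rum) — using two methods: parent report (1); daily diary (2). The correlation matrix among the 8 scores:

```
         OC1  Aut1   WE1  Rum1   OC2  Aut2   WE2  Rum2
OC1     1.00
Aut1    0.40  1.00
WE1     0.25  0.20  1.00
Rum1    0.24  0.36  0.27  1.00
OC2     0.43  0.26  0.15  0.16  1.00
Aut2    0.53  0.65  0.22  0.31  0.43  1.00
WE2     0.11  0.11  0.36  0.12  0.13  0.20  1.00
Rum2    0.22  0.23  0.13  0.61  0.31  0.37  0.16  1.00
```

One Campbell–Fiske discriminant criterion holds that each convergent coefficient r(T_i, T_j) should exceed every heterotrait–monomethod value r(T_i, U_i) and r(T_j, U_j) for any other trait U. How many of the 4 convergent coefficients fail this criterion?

1

Each convergent coefficient versus the relevant comparison correlations:
OC (methods 1·2): 0.43 vs {0.40, 0.43, 0.25, 0.13, 0.24, 0.31} → fail.
Aut (methods 1·2): 0.65 vs {0.40, 0.43, 0.20, 0.20, 0.36, 0.37} → pass.
WE (methods 1·2): 0.36 vs {0.25, 0.13, 0.20, 0.20, 0.27, 0.16} → pass.
Rum (methods 1·2): 0.61 vs {0.24, 0.31, 0.36, 0.37, 0.27, 0.16} → pass.
1 of 4 fail.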